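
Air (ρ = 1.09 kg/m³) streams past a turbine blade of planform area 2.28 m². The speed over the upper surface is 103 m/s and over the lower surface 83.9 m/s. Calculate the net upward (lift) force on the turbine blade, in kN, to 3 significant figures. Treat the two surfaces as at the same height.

With equal heights on the two surfaces, Bernoulli gives P_lower − P_upper = ½ρ(v_upper² − v_lower²).
ΔP = ½·1.09·(103² − 83.9²) = 1950 Pa.
Lift = ΔP · A = 1950 × 2.28 = 4440 N.

F ≈ 4.44 kN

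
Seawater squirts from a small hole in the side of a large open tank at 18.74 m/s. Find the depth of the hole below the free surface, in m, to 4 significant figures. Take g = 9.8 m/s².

For a small hole in a large open tank, ½v² = gh, giving h = v²/(2g).
h = 18.74²/(2·9.8) = 351.2/19.60 = 17.92 m.

h = 17.92 m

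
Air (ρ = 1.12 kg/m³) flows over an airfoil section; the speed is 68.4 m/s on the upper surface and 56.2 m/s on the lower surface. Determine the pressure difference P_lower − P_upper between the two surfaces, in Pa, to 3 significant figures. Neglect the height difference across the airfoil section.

ΔP ≈ 851 Pa

The pressure is lower where the speed is higher: ΔP = ½ρ(v_up² − v_low²).
ΔP = ½·1.12·(68.4² − 56.2²) = 851 Pa.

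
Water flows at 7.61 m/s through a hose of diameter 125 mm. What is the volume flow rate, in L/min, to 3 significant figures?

5600 L/min

Q = A·v = 0.0123 m² × 7.61 m/s = 0.0934 m³/s.
Converting: 0.0934 m³/s × 60000 = 5600 L/min.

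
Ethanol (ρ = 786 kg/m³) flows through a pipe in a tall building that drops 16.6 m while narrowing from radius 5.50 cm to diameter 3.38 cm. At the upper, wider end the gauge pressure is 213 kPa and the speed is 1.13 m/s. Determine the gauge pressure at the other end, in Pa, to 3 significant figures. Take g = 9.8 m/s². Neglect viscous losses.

P₂ = 285000 Pa

The volume flow rate is constant, so v₂ = (A₁/A₂)v₁ = (95.0/8.97)·1.13 = 12.0 m/s.
Bernoulli: P₁ + ½ρv₁² + ρg h₁ = P₂ + ½ρv₂² + ρg h₂, so P₂ = P₁ + ½ρ(v₁² − v₂²) − ρg(h₂ − h₁).
P₂ = 213000 + ½·786·(1.13² − 12.0²) − 786·9.8·(−16.6) = 213000 + (-55800) − (-128000) = 285000 Pa.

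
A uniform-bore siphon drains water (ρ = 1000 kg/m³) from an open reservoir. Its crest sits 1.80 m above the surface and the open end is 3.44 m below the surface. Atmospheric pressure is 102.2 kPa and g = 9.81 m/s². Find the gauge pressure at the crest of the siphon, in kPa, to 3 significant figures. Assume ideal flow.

The outlet speed comes from Torricelli: v = √(2g·3.44) = 8.22 m/s.
Continuity keeps v the same throughout the tube; from surface to crest, P_atm + 0 = P_top + ½ρv² + ρg·h_top.
P_top = 102200 − ½·1000·8.22² − 1000·9.81·1.80 = 50800 Pa. So P_gauge = P_top − P_atm = -51400 Pa.

P_gauge ≈ -51.4 kPa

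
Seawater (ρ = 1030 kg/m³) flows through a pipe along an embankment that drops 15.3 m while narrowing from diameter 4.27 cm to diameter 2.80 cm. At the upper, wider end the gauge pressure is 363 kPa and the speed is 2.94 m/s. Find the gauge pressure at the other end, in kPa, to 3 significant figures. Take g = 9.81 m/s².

Mass conservation (A₁v₁ = A₂v₂) gives v₂ = 2.94 × 14.3/6.16 = 6.84 m/s.
Energy conservation along the streamline gives P₂ = P₁ − ½ρ(v₂² − v₁²) − ρg(h₂ − h₁).
P₂ = 363000 + ½·1030·(2.94² − 6.84²) − 1030·9.81·(−15.3) = 363000 + (-19600) − (-155000) = 498000 Pa.

P₂ ≈ 498 kPa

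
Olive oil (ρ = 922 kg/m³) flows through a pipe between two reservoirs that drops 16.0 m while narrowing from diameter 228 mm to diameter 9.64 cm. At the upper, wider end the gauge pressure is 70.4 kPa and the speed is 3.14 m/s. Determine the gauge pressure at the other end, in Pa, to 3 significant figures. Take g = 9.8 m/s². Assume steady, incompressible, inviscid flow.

Mass conservation (A₁v₁ = A₂v₂) gives v₂ = 3.14 × 408/73.0 = 17.6 m/s.
Bernoulli: P₁ + ½ρv₁² + ρg h₁ = P₂ + ½ρv₂² + ρg h₂, so P₂ = P₁ + ½ρ(v₁² − v₂²) − ρg(h₂ − h₁).
P₂ = 70400 + ½·922·(3.14² − 17.6²) − 922·9.8·(−16.0) = 70400 + (-138000) − (-145000) = 77300 Pa.

P₂ = 77300 Pa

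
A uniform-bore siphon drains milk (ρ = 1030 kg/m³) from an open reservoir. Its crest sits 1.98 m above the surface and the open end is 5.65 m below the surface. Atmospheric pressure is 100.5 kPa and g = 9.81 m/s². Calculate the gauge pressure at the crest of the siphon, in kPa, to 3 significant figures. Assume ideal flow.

P_gauge ≈ -77.1 kPa

The outlet speed comes from Torricelli: v = √(2g·5.65) = 10.5 m/s.
The bore is uniform, so the speed at the crest is the same v. Bernoulli surface→crest: P_atm = P_top + ½ρv² + ρg·h_top.
P_top = 100500 − ½·1030·10.5² − 1030·9.81·1.98 = 23400 Pa. So P_gauge = P_top − P_atm = -77100 Pa.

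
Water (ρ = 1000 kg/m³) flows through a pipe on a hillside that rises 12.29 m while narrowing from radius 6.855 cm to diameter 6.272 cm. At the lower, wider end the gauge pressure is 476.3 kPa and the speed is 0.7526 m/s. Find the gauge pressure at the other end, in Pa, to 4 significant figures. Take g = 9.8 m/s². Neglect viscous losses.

Mass conservation (A₁v₁ = A₂v₂) gives v₂ = 0.7526 × 147.6/30.90 = 3.596 m/s.
Energy conservation along the streamline gives P₂ = P₁ − ½ρ(v₂² − v₁²) − ρg(h₂ − h₁).
P₂ = 476300 + ½·1000·(0.7526² − 3.596²) − 1000·9.8·(+12.29) = 476300 + (-6183) − (120400) = 349700 Pa.

P₂ ≈ 349700 Pa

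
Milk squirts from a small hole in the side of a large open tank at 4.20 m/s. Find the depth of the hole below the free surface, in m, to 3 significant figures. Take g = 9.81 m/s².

h ≈ 0.899 m

Inverting v = √(2gh) gives h = v² / 2g.
h = 4.20²/(2·9.81) = 17.6/19.62 = 0.899 m.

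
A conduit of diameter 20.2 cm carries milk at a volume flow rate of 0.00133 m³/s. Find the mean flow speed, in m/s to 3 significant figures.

v = 0.0415 m/s

Q = 0.00133 m³/s = 0.00133 m³/s.
v = Q/A = 0.00133 / 0.0320 = 0.0415 m/s.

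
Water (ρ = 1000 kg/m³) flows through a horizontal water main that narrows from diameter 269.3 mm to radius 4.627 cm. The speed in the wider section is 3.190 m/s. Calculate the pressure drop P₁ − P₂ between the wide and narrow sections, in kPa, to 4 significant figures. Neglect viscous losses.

ΔP ≈ 359.8 kPa

Continuity gives A₁v₁ = A₂v₂, so v₂ = (569.6 cm²)/(67.26 cm²) × 3.190 m/s = 27.01 m/s.
Along the horizontal streamline, P + ½ρv² is constant.
P₁ − P₂ = ½·1000·(27.01² − 3.190²) = ½·1000·719.6 = 359800 Pa.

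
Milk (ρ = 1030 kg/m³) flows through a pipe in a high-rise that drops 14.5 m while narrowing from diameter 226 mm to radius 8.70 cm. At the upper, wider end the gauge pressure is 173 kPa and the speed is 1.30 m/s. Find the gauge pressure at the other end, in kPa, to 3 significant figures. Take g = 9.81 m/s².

P₂ ≈ 318 kPa

The volume flow rate is constant, so v₂ = (A₁/A₂)v₁ = (401/238)·1.30 = 2.19 m/s.
Applying Bernoulli between the two ends and solving for P₂: P₂ = P₁ + ½ρ(v₁² − v₂²) − ρgΔh.
P₂ = 173000 + ½·1030·(1.30² − 2.19²) − 1030·9.81·(−14.5) = 173000 + (-1610) − (-147000) = 318000 Pa.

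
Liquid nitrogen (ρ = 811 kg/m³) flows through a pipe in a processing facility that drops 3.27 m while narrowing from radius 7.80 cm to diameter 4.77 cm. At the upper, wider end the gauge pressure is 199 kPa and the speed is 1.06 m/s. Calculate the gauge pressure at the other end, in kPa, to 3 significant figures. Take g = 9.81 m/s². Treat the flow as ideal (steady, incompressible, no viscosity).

Mass conservation (A₁v₁ = A₂v₂) gives v₂ = 1.06 × 191/17.9 = 11.3 m/s.
Applying Bernoulli between the two ends and solving for P₂: P₂ = P₁ + ½ρ(v₁² − v₂²) − ρgΔh.
P₂ = 199000 + ½·811·(1.06² − 11.3²) − 811·9.81·(−3.27) = 199000 + (-51700) − (-26000) = 173000 Pa.

P₂ = 173 kPa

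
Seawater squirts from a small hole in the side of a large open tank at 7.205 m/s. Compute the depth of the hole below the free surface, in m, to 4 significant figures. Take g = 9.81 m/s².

Inverting v = √(2gh) gives h = v² / 2g.
h = 7.205²/(2·9.81) = 51.91/19.62 = 2.646 m.

h = 2.646 m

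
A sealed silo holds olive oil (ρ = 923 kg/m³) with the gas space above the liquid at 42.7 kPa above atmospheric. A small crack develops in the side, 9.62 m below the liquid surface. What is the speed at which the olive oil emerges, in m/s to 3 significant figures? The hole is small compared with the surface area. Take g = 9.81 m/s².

v ≈ 16.8 m/s

Take point 1 at the surface (v₁ ≈ 0) and point 2 at the hole (at atmospheric pressure). Bernoulli: P₁ + ρg h = P_atm + ½ρv₂².
With P₁ − P_atm = 42700 Pa, v₂ = √(2gh + 2ΔP/ρ) = √(2·9.81·9.62 + 2·42700/923) = 16.8 m/s.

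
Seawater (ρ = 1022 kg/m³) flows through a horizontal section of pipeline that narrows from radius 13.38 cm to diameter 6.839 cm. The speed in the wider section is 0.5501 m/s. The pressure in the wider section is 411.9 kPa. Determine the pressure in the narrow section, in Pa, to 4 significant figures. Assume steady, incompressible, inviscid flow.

P₂ ≈ 375800 Pa

Continuity gives A₁v₁ = A₂v₂, so v₂ = (562.4 cm²)/(36.73 cm²) × 0.5501 m/s = 8.422 m/s.
Along the horizontal streamline, P + ½ρv² is constant.
P₂ = P₁ − ½ρ(v₂² − v₁²) = 411900 − ½·1022·(8.422² − 0.5501²) = 411900 − 36090 = 375800 Pa.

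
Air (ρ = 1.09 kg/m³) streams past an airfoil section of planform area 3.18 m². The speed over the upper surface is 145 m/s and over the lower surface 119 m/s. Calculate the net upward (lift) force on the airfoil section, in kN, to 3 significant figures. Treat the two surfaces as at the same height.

With equal heights on the two surfaces, Bernoulli gives P_lower − P_upper = ½ρ(v_upper² − v_lower²).
ΔP = ½·1.09·(145² − 119²) = 3740 Pa.
Lift = ΔP · A = 3740 × 3.18 = 11900 N.

F ≈ 11.9 kN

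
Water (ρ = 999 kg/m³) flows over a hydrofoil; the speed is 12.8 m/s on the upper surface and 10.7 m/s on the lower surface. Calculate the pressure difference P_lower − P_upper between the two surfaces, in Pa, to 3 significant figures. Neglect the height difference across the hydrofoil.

The pressure is lower where the speed is higher: ΔP = ½ρ(v_up² − v_low²).
ΔP = ½·999·(12.8² − 10.7²) = 24700 Pa.

24700 Pa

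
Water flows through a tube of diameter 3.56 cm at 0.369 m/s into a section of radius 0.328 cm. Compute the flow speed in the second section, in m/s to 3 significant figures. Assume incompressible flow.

The volume flow rate is constant, so v₂ = (A₁/A₂)v₁ = (9.95/0.338)·0.369 = 10.9 m/s.

v₂ ≈ 10.9 m/s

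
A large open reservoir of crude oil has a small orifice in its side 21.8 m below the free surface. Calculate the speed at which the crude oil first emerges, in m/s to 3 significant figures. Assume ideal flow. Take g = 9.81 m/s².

v ≈ 20.7 m/s

Bernoulli from surface to hole (P equal, v_surface ≈ 0): v = √(2gh) = √(2×9.81×21.8) = 20.7 m/s.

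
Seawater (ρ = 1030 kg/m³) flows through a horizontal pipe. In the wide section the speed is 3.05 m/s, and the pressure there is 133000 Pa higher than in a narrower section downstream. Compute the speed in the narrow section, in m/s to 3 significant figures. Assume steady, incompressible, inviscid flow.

v₂ ≈ 16.4 m/s

Horizontal Bernoulli: P₁ + ½ρv₁² = P₂ + ½ρv₂², so v₂² = v₁² + 2(P₁ − P₂)/ρ.
v₂ = √(3.05² + 2·133000/1030) = √(9.30 + 258) = 16.4 m/s.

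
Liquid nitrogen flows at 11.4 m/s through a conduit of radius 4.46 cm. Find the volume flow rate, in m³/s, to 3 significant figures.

Q ≈ 0.0712 m³/s

Q = A·v = 0.00625 m² × 11.4 m/s = 0.0712 m³/s.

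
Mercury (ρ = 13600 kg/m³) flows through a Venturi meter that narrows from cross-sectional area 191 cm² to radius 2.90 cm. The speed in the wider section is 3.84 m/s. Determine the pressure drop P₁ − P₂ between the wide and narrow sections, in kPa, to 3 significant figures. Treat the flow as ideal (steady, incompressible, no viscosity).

The volume flow rate is constant, so v₂ = (A₁/A₂)v₁ = (191/26.4)·3.84 = 27.8 m/s.
Bernoulli (h₁ = h₂): P₁ − P₂ = ½ρ(v₂² − v₁²).
P₁ − P₂ = ½·13600·(27.8² − 3.84²) = ½·13600·756 = 5140000 Pa.

ΔP ≈ 5140 kPa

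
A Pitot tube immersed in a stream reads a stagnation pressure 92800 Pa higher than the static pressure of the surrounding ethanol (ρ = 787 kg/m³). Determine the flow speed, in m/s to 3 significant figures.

15.4 m/s

The dynamic pressure equals the rise in static pressure at the stagnation point: ΔP = ½ρv².
v = √(2ΔP/ρ) = √(2·92800/787) = 15.4 m/s.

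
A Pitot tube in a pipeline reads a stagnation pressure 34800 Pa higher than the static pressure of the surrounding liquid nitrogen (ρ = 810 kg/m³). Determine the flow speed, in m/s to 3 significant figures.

Bernoulli between the free stream and the stagnation point: ½ρv² = P_stag − P_static.
v = √(2ΔP/ρ) = √(2·34800/810) = 9.27 m/s.

v ≈ 9.27 m/s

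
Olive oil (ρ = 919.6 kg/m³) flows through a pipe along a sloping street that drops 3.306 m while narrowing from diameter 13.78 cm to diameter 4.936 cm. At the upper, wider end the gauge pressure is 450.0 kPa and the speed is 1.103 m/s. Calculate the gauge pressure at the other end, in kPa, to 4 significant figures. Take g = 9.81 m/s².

By continuity, v₂ = v₁·A₁/A₂ = 1.103·(149.1/19.14) = 8.597 m/s.
Bernoulli: P₁ + ½ρv₁² + ρg h₁ = P₂ + ½ρv₂² + ρg h₂, so P₂ = P₁ + ½ρ(v₁² − v₂²) − ρg(h₂ − h₁).
P₂ = 450000 + ½·919.6·(1.103² − 8.597²) − 919.6·9.81·(−3.306) = 450000 + (-33420) − (-29820) = 446400 Pa.

P₂ ≈ 446.4 kPa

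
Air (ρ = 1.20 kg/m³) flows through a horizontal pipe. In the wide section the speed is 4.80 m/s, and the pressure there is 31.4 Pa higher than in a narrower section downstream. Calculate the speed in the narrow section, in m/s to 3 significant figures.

v₂ ≈ 8.68 m/s

Along the level pipe P + ½ρv² is conserved, hence v₂² = v₁² + 2(P₁ − P₂)/ρ.
v₂ = √(4.80² + 2·31.4/1.20) = √(23.0 + 52.3) = 8.68 m/s.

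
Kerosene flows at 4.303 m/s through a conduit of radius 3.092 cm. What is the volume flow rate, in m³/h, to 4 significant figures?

46.53 m³/h

Q = A·v = 0.003004 m² × 4.303 m/s = 0.01292 m³/s.
Converting: 0.01292 m³/s × 3600 = 46.53 m³/h.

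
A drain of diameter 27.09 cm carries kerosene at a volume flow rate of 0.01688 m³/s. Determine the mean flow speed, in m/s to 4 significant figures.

Q = 0.01688 m³/s = 0.01688 m³/s.
v = Q/A = 0.01688 / 0.05764 = 0.2929 m/s.

0.2929 m/s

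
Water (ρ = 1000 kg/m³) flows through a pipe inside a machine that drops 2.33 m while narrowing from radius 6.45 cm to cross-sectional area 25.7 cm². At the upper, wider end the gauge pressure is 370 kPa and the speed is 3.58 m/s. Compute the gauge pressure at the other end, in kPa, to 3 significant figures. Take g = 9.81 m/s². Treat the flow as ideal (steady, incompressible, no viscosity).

Continuity gives A₁v₁ = A₂v₂, so v₂ = (131 cm²)/(25.7 cm²) × 3.58 m/s = 18.2 m/s.
Applying Bernoulli between the two ends and solving for P₂: P₂ = P₁ + ½ρ(v₁² − v₂²) − ρgΔh.
P₂ = 370000 + ½·1000·(3.58² − 18.2²) − 1000·9.81·(−2.33) = 370000 + (-159000) − (-22900) = 234000 Pa.

234 kPa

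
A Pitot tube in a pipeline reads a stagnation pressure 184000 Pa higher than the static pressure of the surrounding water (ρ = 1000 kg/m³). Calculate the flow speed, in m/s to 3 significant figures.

v ≈ 19.2 m/s

The dynamic pressure equals the rise in static pressure at the stagnation point: ΔP = ½ρv².
v = √(2ΔP/ρ) = √(2·184000/1000) = 19.2 m/s.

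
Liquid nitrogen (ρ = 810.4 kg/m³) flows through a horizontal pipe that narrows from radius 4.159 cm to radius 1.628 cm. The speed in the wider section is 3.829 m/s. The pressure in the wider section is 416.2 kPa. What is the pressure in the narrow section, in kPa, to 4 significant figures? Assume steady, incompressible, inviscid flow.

P₂ = 169.1 kPa

The volume flow rate is constant, so v₂ = (A₁/A₂)v₁ = (54.34/8.326)·3.829 = 24.99 m/s.
With no height change, Bernoulli's equation is P₁ + ½ρv₁² = P₂ + ½ρv₂².
P₂ = P₁ − ½ρ(v₂² − v₁²) = 416200 − ½·810.4·(24.99² − 3.829²) = 416200 − 247100 = 169100 Pa.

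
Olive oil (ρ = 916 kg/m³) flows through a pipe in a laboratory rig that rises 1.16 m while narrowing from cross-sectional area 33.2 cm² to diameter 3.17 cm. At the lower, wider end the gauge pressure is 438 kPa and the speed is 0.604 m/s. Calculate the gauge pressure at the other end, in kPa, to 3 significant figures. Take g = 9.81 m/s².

Mass conservation (A₁v₁ = A₂v₂) gives v₂ = 0.604 × 33.2/7.89 = 2.54 m/s.
Energy conservation along the streamline gives P₂ = P₁ − ½ρ(v₂² − v₁²) − ρg(h₂ − h₁).
P₂ = 438000 + ½·916·(0.604² − 2.54²) − 916·9.81·(+1.16) = 438000 + (-2790) − (10400) = 425000 Pa.

P₂ ≈ 425 kPa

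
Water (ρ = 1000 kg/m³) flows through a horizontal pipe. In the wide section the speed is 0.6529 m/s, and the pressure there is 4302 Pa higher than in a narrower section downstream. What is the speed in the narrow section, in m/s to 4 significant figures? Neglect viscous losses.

Horizontal Bernoulli: P₁ + ½ρv₁² = P₂ + ½ρv₂², so v₂² = v₁² + 2(P₁ − P₂)/ρ.
v₂ = √(0.6529² + 2·4302/1000) = √(0.4263 + 8.604) = 3.005 m/s.

v₂ = 3.005 m/s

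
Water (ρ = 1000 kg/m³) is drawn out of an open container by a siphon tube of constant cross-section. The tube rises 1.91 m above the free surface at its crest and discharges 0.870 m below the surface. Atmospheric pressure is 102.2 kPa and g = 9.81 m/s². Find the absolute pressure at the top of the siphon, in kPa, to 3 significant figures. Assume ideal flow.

P_top ≈ 74.9 kPa

From the surface to the outlet (both open to atmosphere, surface at rest): v = √(2g·h_out) = √(2·9.81·0.870) = 4.13 m/s.
The bore is uniform, so the speed at the crest is the same v. Bernoulli surface→crest: P_atm = P_top + ½ρv² + ρg·h_top.
P_top = 102200 − ½·1000·4.13² − 1000·9.81·1.91 = 74900 Pa.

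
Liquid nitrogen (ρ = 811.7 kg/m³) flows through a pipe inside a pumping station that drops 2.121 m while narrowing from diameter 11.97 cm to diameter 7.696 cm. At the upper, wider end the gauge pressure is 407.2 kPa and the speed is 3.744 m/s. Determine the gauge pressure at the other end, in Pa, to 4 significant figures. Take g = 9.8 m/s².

The volume flow rate is constant, so v₂ = (A₁/A₂)v₁ = (112.5/46.52)·3.744 = 9.057 m/s.
Energy conservation along the streamline gives P₂ = P₁ − ½ρ(v₂² − v₁²) − ρg(h₂ − h₁).
P₂ = 407200 + ½·811.7·(3.744² − 9.057²) − 811.7·9.8·(−2.121) = 407200 + (-27600) − (-16870) = 396500 Pa.

P₂ ≈ 396500 Pa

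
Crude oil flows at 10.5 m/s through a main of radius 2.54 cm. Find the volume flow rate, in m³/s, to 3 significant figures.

Q = A·v = 0.00203 m² × 10.5 m/s = 0.0213 m³/s.

Q = 0.0213 m³/s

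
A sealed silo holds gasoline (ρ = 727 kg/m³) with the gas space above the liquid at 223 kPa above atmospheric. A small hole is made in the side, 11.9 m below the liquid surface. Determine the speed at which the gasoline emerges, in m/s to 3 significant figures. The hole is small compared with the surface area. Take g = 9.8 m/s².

Take point 1 at the surface (v₁ ≈ 0) and point 2 at the hole (at atmospheric pressure). Bernoulli: P₁ + ρg h = P_atm + ½ρv₂².
With P₁ − P_atm = 223000 Pa, v₂ = √(2gh + 2ΔP/ρ) = √(2·9.8·11.9 + 2·223000/727) = 29.1 m/s.

v = 29.1 m/s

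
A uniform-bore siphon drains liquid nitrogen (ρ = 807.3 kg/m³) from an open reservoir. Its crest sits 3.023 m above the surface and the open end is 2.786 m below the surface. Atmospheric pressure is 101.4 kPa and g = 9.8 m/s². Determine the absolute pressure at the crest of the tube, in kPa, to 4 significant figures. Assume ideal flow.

P_top ≈ 55.44 kPa

Bernoulli surface→outlet gives ½v² = g·h_out, so v = √(2·9.8·2.786) = 7.390 m/s.
Continuity keeps v the same throughout the tube; from surface to crest, P_atm + 0 = P_top + ½ρv² + ρg·h_top.
P_top = 101400 − ½·807.3·7.390² − 807.3·9.8·3.023 = 55440 Pa.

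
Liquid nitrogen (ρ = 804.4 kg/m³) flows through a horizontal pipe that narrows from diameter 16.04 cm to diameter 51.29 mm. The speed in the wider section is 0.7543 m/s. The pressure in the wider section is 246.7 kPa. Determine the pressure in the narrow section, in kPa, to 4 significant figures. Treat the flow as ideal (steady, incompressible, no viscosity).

Continuity gives A₁v₁ = A₂v₂, so v₂ = (202.1 cm²)/(20.66 cm²) × 0.7543 m/s = 7.377 m/s.
With no height change, Bernoulli's equation is P₁ + ½ρv₁² = P₂ + ½ρv₂².
P₂ = P₁ − ½ρ(v₂² − v₁²) = 246700 − ½·804.4·(7.377² − 0.7543²) = 246700 − 21660 = 225000 Pa.

P₂ ≈ 225.0 kPa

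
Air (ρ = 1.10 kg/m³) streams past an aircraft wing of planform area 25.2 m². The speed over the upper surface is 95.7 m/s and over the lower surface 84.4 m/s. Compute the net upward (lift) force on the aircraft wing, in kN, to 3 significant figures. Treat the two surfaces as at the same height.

F = 28.2 kN

With equal heights on the two surfaces, Bernoulli gives P_lower − P_upper = ½ρ(v_upper² − v_lower²).
ΔP = ½·1.10·(95.7² − 84.4²) = 1120 Pa.
Lift = ΔP · A = 1120 × 25.2 = 28200 N.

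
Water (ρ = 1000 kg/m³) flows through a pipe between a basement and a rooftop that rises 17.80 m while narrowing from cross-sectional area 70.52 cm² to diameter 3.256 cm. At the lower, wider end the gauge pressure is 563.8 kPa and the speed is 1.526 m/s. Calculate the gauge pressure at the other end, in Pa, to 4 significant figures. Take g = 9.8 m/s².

The volume flow rate is constant, so v₂ = (A₁/A₂)v₁ = (70.52/8.326)·1.526 = 12.92 m/s.
Energy conservation along the streamline gives P₂ = P₁ − ½ρ(v₂² − v₁²) − ρg(h₂ − h₁).
P₂ = 563800 + ½·1000·(1.526² − 12.92²) − 1000·9.8·(+17.80) = 563800 + (-82350) − (174400) = 307000 Pa.

P₂ ≈ 307000 Pa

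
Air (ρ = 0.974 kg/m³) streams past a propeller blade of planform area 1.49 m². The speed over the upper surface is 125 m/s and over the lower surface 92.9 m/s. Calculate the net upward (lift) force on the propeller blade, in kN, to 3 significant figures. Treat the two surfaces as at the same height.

F ≈ 5.08 kN

From P + ½ρv² = const at equal height, P_low − P_up = ½ρ(v_up² − v_low²).
ΔP = ½·0.974·(125² − 92.9²) = 3410 Pa.
Lift = ΔP · A = 3410 × 1.49 = 5080 N.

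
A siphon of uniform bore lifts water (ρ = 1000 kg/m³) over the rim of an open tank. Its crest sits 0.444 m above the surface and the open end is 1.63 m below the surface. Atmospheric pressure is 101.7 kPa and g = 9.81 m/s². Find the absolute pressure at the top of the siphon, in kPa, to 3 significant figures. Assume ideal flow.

81.4 kPa

From the surface to the outlet (both open to atmosphere, surface at rest): v = √(2g·h_out) = √(2·9.81·1.63) = 5.66 m/s.
With constant cross-section the crest speed equals v; applying Bernoulli from the surface up to the crest, P_top = P_atm − ½ρv² − ρg·h_top.
P_top = 101700 − ½·1000·5.66² − 1000·9.81·0.444 = 81400 Pa.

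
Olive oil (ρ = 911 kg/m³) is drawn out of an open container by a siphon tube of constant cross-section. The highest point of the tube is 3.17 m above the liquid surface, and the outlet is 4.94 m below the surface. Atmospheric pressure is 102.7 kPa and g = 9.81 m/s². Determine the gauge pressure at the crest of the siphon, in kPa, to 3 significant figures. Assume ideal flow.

From the surface to the outlet (both open to atmosphere, surface at rest): v = √(2g·h_out) = √(2·9.81·4.94) = 9.84 m/s.
With constant cross-section the crest speed equals v; applying Bernoulli from the surface up to the crest, P_top = P_atm − ½ρv² − ρg·h_top.
P_top = 102700 − ½·911·9.84² − 911·9.81·3.17 = 30200 Pa. So P_gauge = P_top − P_atm = -72500 Pa.

P_gauge ≈ -72.5 kPa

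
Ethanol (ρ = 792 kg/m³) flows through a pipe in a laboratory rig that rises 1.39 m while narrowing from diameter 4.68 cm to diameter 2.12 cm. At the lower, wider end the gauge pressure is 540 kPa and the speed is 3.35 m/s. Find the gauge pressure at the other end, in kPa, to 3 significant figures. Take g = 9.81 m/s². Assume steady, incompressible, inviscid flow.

The volume flow rate is constant, so v₂ = (A₁/A₂)v₁ = (17.2/3.53)·3.35 = 16.3 m/s.
Bernoulli: P₁ + ½ρv₁² + ρg h₁ = P₂ + ½ρv₂² + ρg h₂, so P₂ = P₁ + ½ρ(v₁² − v₂²) − ρg(h₂ − h₁).
P₂ = 540000 + ½·792·(3.35² − 16.3²) − 792·9.81·(+1.39) = 540000 + (-101000) − (10800) = 428000 Pa.

428 kPa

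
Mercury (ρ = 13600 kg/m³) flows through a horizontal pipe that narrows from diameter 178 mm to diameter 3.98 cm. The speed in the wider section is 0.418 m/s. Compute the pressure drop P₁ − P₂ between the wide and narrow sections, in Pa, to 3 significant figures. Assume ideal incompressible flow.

ΔP ≈ 474000 Pa

Mass conservation (A₁v₁ = A₂v₂) gives v₂ = 0.418 × 249/12.4 = 8.36 m/s.
With no height change, Bernoulli's equation is P₁ + ½ρv₁² = P₂ + ½ρv₂².
P₁ − P₂ = ½·13600·(8.36² − 0.418²) = ½·13600·69.7 = 474000 Pa.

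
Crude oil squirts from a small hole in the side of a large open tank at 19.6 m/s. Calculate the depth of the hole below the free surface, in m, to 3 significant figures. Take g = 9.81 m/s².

h = 19.6 m

Torricelli: v = √(2gh), so h = v²/(2g).
h = 19.6²/(2·9.81) = 384/19.62 = 19.6 m.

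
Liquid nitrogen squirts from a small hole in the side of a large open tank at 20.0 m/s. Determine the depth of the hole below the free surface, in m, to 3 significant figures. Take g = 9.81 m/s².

Inverting v = √(2gh) gives h = v² / 2g.
h = 20.0²/(2·9.81) = 400/19.62 = 20.4 m.

20.4 m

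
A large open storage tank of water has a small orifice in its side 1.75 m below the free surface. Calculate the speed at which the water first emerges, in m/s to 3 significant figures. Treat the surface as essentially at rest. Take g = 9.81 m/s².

v ≈ 5.86 m/s

The surface is effectively still and both ends are open, so ½v² = gh and v = √(2·9.81·1.75) = 5.86 m/s.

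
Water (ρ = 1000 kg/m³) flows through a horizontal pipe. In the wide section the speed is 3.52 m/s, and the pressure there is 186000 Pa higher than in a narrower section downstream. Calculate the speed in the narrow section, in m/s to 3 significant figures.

19.6 m/s

Horizontal Bernoulli: P₁ + ½ρv₁² = P₂ + ½ρv₂², so v₂² = v₁² + 2(P₁ − P₂)/ρ.
v₂ = √(3.52² + 2·186000/1000) = √(12.4 + 372) = 19.6 m/s.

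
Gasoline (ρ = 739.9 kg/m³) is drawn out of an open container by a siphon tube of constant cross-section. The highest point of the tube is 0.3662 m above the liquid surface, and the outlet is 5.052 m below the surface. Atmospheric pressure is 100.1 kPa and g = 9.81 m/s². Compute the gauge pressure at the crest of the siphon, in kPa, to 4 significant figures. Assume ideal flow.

From the surface to the outlet (both open to atmosphere, surface at rest): v = √(2g·h_out) = √(2·9.81·5.052) = 9.956 m/s.
Continuity keeps v the same throughout the tube; from surface to crest, P_atm + 0 = P_top + ½ρv² + ρg·h_top.
P_top = 100100 − ½·739.9·9.956² − 739.9·9.81·0.3662 = 60770 Pa. So P_gauge = P_top − P_atm = -39330 Pa.

P_gauge ≈ -39.33 kPa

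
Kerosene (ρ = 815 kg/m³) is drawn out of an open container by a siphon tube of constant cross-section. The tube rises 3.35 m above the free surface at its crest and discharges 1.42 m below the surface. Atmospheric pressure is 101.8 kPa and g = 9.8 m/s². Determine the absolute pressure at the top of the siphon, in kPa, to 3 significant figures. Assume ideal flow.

The outlet speed comes from Torricelli: v = √(2g·1.42) = 5.28 m/s.
The bore is uniform, so the speed at the crest is the same v. Bernoulli surface→crest: P_atm = P_top + ½ρv² + ρg·h_top.
P_top = 101800 − ½·815·5.28² − 815·9.8·3.35 = 63700 Pa.

P_top ≈ 63.7 kPa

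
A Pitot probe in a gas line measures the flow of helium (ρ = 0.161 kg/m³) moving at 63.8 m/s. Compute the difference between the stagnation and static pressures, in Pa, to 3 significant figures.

328 Pa

Bernoulli between the free stream and the stagnation point: ½ρv² = P_stag − P_static.
ΔP = ½·0.161·63.8² = 328 Pa.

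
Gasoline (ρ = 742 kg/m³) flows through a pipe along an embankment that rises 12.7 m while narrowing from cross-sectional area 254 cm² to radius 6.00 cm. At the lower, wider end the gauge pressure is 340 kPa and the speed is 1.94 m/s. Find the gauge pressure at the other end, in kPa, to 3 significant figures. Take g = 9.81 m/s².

P₂ = 242 kPa

By continuity, v₂ = v₁·A₁/A₂ = 1.94·(254/113) = 4.36 m/s.
Bernoulli: P₁ + ½ρv₁² + ρg h₁ = P₂ + ½ρv₂² + ρg h₂, so P₂ = P₁ + ½ρ(v₁² − v₂²) − ρg(h₂ − h₁).
P₂ = 340000 + ½·742·(1.94² − 4.36²) − 742·9.81·(+12.7) = 340000 + (-5650) − (92400) = 242000 Pa.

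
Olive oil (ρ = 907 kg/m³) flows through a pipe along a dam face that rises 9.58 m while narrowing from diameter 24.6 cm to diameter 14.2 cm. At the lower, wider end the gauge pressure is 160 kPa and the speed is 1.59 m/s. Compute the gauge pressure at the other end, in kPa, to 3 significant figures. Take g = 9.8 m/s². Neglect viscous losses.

The volume flow rate is constant, so v₂ = (A₁/A₂)v₁ = (475/158)·1.59 = 4.77 m/s.
Energy conservation along the streamline gives P₂ = P₁ − ½ρ(v₂² − v₁²) − ρg(h₂ − h₁).
P₂ = 160000 + ½·907·(1.59² − 4.77²) − 907·9.8·(+9.58) = 160000 + (-9180) − (85200) = 65700 Pa.

65.7 kPa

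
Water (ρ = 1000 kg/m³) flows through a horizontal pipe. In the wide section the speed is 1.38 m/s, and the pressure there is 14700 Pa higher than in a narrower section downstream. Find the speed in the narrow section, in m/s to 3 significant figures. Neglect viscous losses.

v₂ = 5.60 m/s

With h₁ = h₂, rearranging Bernoulli gives v₂ = √(v₁² + 2ΔP/ρ).
v₂ = √(1.38² + 2·14700/1000) = √(1.90 + 29.4) = 5.60 m/s.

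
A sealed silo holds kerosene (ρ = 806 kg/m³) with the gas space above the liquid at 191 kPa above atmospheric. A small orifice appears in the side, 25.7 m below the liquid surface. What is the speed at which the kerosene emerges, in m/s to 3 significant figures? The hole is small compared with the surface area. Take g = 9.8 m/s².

v = 31.3 m/s

Take point 1 at the surface (v₁ ≈ 0) and point 2 at the hole (at atmospheric pressure). Bernoulli: P₁ + ρg h = P_atm + ½ρv₂².
With P₁ − P_atm = 191000 Pa, v₂ = √(2gh + 2ΔP/ρ) = √(2·9.8·25.7 + 2·191000/806) = 31.3 m/s.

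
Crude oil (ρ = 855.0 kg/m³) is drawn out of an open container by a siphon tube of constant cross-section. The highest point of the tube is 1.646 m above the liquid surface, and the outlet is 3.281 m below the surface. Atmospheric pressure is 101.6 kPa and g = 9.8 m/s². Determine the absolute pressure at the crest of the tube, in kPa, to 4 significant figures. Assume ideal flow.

P_top ≈ 60.32 kPa

Bernoulli surface→outlet gives ½v² = g·h_out, so v = √(2·9.8·3.281) = 8.019 m/s.
The bore is uniform, so the speed at the crest is the same v. Bernoulli surface→crest: P_atm = P_top + ½ρv² + ρg·h_top.
P_top = 101600 − ½·855.0·8.019² − 855.0·9.8·1.646 = 60320 Pa.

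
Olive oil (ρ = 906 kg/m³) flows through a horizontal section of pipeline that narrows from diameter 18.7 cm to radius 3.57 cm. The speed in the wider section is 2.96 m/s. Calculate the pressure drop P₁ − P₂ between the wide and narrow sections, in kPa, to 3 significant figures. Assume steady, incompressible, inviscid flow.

ΔP ≈ 183 kPa

By continuity, v₂ = v₁·A₁/A₂ = 2.96·(275/40.0) = 20.3 m/s.
The pipe is horizontal, so Bernoulli reduces to P₁ + ½ρv₁² = P₂ + ½ρv₂².
P₁ − P₂ = ½·906·(20.3² − 2.96²) = ½·906·403 = 183000 Pa.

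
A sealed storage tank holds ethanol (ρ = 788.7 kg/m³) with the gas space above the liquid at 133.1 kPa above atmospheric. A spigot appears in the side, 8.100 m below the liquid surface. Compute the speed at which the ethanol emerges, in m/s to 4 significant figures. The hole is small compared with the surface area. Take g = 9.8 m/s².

v ≈ 22.28 m/s

Take point 1 at the surface (v₁ ≈ 0) and point 2 at the hole (at atmospheric pressure). Bernoulli: P₁ + ρg h = P_atm + ½ρv₂².
With P₁ − P_atm = 133100 Pa, v₂ = √(2gh + 2ΔP/ρ) = √(2·9.8·8.100 + 2·133100/788.7) = 22.28 m/s.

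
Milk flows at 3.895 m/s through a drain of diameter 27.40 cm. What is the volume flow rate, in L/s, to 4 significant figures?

Q ≈ 229.7 L/s

Q = A·v = 0.05896 m² × 3.895 m/s = 0.2297 m³/s.
Converting: 0.2297 m³/s × 1000 = 229.7 L/s.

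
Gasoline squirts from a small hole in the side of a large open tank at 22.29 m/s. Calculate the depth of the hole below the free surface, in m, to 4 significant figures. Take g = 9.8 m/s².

25.35 m

Inverting v = √(2gh) gives h = v² / 2g.
h = 22.29²/(2·9.8) = 496.8/19.60 = 25.35 m.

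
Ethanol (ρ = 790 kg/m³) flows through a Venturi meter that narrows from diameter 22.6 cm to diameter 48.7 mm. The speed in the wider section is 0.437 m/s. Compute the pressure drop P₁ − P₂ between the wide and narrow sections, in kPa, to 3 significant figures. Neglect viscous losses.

By continuity, v₂ = v₁·A₁/A₂ = 0.437·(401/18.6) = 9.41 m/s.
With no height change, Bernoulli's equation is P₁ + ½ρv₁² = P₂ + ½ρv₂².
P₁ − P₂ = ½·790·(9.41² − 0.437²) = ½·790·88.4 = 34900 Pa.

ΔP ≈ 34.9 kPa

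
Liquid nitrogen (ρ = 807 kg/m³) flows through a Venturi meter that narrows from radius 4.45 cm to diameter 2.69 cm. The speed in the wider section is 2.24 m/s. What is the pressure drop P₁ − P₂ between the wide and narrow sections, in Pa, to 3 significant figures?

ΔP ≈ 241000 Pa

Mass conservation (A₁v₁ = A₂v₂) gives v₂ = 2.24 × 62.2/5.68 = 24.5 m/s.
The pipe is horizontal, so Bernoulli reduces to P₁ + ½ρv₁² = P₂ + ½ρv₂².
P₁ − P₂ = ½·807·(24.5² − 2.24²) = ½·807·596 = 241000 Pa.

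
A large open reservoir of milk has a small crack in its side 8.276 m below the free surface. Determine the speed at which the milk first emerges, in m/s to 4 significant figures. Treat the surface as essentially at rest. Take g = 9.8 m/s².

v ≈ 12.74 m/s

Bernoulli from surface to hole (P equal, v_surface ≈ 0): v = √(2gh) = √(2×9.8×8.276) = 12.74 m/s.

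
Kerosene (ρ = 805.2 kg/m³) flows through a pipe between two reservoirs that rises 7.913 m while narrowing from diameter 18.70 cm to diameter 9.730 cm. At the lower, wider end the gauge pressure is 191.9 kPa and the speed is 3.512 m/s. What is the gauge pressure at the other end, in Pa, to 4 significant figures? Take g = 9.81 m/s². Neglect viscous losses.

66610 Pa

Mass conservation (A₁v₁ = A₂v₂) gives v₂ = 3.512 × 274.6/74.36 = 12.97 m/s.
Energy conservation along the streamline gives P₂ = P₁ − ½ρ(v₂² − v₁²) − ρg(h₂ − h₁).
P₂ = 191900 + ½·805.2·(3.512² − 12.97²) − 805.2·9.81·(+7.913) = 191900 + (-62780) − (62500) = 66610 Pa.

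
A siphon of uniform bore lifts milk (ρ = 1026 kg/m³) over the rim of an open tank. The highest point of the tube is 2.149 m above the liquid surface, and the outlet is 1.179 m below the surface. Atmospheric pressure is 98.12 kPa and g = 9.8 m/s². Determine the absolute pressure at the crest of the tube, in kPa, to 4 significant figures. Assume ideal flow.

P_top = 64.66 kPa

The outlet speed comes from Torricelli: v = √(2g·1.179) = 4.807 m/s.
Continuity keeps v the same throughout the tube; from surface to crest, P_atm + 0 = P_top + ½ρv² + ρg·h_top.
P_top = 98120 − ½·1026·4.807² − 1026·9.8·2.149 = 64660 Pa.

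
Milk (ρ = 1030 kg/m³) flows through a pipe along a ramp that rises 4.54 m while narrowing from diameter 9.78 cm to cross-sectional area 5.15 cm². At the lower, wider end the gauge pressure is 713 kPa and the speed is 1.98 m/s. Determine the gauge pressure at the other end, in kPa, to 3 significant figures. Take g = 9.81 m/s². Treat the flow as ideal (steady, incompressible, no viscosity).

Continuity gives A₁v₁ = A₂v₂, so v₂ = (75.1 cm²)/(5.15 cm²) × 1.98 m/s = 28.9 m/s.
Energy conservation along the streamline gives P₂ = P₁ − ½ρ(v₂² − v₁²) − ρg(h₂ − h₁).
P₂ = 713000 + ½·1030·(1.98² − 28.9²) − 1030·9.81·(+4.54) = 713000 + (-428000) − (45900) = 240000 Pa.

P₂ ≈ 240 kPa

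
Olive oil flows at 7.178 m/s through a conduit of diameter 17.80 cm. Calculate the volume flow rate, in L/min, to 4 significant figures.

Q ≈ 10720 L/min

Q = A·v = 0.02488 m² × 7.178 m/s = 0.1786 m³/s.
Converting: 0.1786 m³/s × 60000 = 10720 L/min.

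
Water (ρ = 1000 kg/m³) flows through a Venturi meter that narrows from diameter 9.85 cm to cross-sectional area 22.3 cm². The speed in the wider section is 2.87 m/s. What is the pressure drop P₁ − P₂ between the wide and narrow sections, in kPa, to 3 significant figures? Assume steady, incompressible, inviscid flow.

Mass conservation (A₁v₁ = A₂v₂) gives v₂ = 2.87 × 76.2/22.3 = 9.81 m/s.
Along the horizontal streamline, P + ½ρv² is constant.
P₁ − P₂ = ½·1000·(9.81² − 2.87²) = ½·1000·87.9 = 44000 Pa.

44.0 kPa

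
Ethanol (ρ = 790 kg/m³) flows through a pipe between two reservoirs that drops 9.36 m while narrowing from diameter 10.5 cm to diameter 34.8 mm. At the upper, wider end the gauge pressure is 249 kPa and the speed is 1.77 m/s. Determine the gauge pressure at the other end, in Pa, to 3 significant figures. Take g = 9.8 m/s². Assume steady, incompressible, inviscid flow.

The volume flow rate is constant, so v₂ = (A₁/A₂)v₁ = (86.6/9.51)·1.77 = 16.1 m/s.
Energy conservation along the streamline gives P₂ = P₁ − ½ρ(v₂² − v₁²) − ρg(h₂ − h₁).
P₂ = 249000 + ½·790·(1.77² − 16.1²) − 790·9.8·(−9.36) = 249000 + (-101000) − (-72500) = 220000 Pa.

P₂ ≈ 220000 Pa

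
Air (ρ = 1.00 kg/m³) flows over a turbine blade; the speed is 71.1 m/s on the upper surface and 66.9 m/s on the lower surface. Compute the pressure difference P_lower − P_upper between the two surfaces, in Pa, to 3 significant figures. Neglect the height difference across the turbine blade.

290 Pa

Bernoulli (same height): P_lower − P_upper = ½ρ(v_upper² − v_lower²).
ΔP = ½·1.00·(71.1² − 66.9²) = 290 Pa.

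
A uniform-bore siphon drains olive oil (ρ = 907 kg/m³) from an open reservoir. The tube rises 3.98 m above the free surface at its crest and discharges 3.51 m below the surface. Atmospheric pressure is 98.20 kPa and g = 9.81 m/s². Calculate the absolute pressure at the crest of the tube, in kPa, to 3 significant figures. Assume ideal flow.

The outlet speed comes from Torricelli: v = √(2g·3.51) = 8.30 m/s.
With constant cross-section the crest speed equals v; applying Bernoulli from the surface up to the crest, P_top = P_atm − ½ρv² − ρg·h_top.
P_top = 98200 − ½·907·8.30² − 907·9.81·3.98 = 31600 Pa.

P_top ≈ 31.6 kPa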